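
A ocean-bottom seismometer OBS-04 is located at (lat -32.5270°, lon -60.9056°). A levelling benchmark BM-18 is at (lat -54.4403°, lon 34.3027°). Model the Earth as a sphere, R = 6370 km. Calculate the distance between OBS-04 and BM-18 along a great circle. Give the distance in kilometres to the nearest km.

Δφ = -21.9133°,  Δλ = 95.2083°
a = sin²(Δφ/2) + cos φ₁ cos φ₂ sin²(Δλ/2) = 0.303544
c = 2·arcsin(√a) = 1.167001 rad = 66.8642°
d = R·c = 6370 × 1.167001 = 7433.8 km

7434 km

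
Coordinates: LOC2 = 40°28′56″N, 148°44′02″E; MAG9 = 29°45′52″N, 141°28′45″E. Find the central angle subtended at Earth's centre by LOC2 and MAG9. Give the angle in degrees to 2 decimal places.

LOC2: φ = +40.48222°, λ = +148.73389°
MAG9: φ = +29.76444°, λ = +141.47917°
Δφ = -10.7178°,  Δλ = -7.2547°
a = sin²(Δφ/2) + cos φ₁ cos φ₂ sin²(Δλ/2) = 0.011365
c = 2·arcsin(√a) = 0.213622 rad = 12.2396°

12.24°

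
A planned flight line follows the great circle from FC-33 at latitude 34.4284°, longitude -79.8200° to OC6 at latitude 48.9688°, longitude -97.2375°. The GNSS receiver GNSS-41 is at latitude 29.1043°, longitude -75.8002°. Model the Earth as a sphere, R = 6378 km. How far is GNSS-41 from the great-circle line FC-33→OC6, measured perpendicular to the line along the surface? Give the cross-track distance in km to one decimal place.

30.2 km

δ₁₃ = central angle FC-33→GNSS-41 = 0.110394 rad  (haversine)
θ₁₃ = bearing FC-33→GNSS-41 = 146.223°,  θ₁₂ = bearing FC-33→OC6 = 323.759°
dₓₜ = R·arcsin(sin δ₁₃ · sin(θ₁₃ − θ₁₂)) = 6378·arcsin(0.11017·sin(-177.535°)) = -30.215 km
|dₓₜ| = 30.215 km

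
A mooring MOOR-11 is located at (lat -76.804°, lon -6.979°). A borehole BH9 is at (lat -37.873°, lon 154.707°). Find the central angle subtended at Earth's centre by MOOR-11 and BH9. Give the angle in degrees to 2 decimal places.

64.75°

Δφ = 38.9310°,  Δλ = 161.6860°
a = sin²(Δφ/2) + cos φ₁ cos φ₂ sin²(Δλ/2) = 0.286685
c = 2·arcsin(√a) = 1.130033 rad = 64.7461°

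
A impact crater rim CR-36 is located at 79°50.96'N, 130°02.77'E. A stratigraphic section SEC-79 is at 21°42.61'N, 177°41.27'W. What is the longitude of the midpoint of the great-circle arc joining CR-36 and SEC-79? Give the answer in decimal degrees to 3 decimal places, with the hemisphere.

174.657°E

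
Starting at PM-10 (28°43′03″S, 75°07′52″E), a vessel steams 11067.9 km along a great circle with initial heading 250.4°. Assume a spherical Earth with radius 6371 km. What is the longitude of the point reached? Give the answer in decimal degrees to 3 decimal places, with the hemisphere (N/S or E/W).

PM-10: φ = -28.71750°, λ = +75.13111°
δ = d/R = 11067.9/6371 = 1.737231 rad
φ₂ = arcsin(sin φ₁ cos δ + cos φ₁ sin δ cos θ)
   = arcsin(-0.48049·-0.16567 + 0.87700·0.98618·-0.33545) = -12.15305°
λ₂ = λ₁ + atan2(sin θ sin δ cos φ₁, cos δ − sin φ₁ sin φ₂) = -33.00163°

33.002°W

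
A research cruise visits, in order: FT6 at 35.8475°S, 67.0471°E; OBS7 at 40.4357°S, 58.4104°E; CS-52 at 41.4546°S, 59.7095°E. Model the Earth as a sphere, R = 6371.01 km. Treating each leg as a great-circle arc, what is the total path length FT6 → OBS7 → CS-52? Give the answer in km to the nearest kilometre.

FT6→OBS7: c = 0.142955 rad, d = 910.77 km
OBS7→CS-52: c = 0.024688 rad, d = 157.29 km
Total = 910.77 + 157.29 = 1068.06 km

1068 km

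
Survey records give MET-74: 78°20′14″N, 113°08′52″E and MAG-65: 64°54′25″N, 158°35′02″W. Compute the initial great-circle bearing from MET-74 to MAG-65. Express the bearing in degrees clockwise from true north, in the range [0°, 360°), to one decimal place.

68.1°

MET-74: φ = +78.33722°, λ = +113.14778°
MAG-65: φ = +64.90694°, λ = -158.58389°
Δλ = 88.2683°
y = sin Δλ · cos φ₂ = 0.423896
x = cos φ₁ sin φ₂ − sin φ₁ cos φ₂ cos Δλ = 0.170521
θ = atan2(y, x) = 68.0865° → 68.0865° (mod 360°)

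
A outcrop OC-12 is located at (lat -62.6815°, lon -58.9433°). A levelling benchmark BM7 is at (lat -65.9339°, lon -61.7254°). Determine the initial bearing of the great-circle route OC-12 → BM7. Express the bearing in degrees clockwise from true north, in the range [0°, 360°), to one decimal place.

Δλ = -2.7821°
y = sin Δλ · cos φ₂ = -0.019793
x = cos φ₁ sin φ₂ − sin φ₁ cos φ₂ cos Δλ = -0.057162
θ = atan2(y, x) = -160.9007° → 199.0993° (mod 360°)

199.1°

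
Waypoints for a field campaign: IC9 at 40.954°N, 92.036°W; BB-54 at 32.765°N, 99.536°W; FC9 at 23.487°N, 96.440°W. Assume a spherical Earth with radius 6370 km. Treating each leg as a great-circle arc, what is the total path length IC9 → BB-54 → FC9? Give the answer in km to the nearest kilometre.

IC9→BB-54: c = 0.177034 rad, d = 1127.70 km
BB-54→FC9: c = 0.168770 rad, d = 1075.07 km
Total = 1127.70 + 1075.07 = 2202.77 km

2203 km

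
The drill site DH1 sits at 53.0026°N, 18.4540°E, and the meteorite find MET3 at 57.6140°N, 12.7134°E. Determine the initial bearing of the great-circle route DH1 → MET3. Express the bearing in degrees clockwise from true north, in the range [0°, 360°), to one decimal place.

327.0°

Δλ = -5.7406°
y = sin Δλ · cos φ₂ = -0.053575
x = cos φ₁ sin φ₂ − sin φ₁ cos φ₂ cos Δλ = 0.082543
θ = atan2(y, x) = -32.9861° → 327.0139° (mod 360°)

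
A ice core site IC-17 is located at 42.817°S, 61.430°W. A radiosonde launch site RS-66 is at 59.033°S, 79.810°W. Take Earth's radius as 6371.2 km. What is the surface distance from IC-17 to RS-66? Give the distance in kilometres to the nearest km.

2200 km

Δφ = -16.2160°,  Δλ = -18.3800°
a = sin²(Δφ/2) + cos φ₁ cos φ₂ sin²(Δλ/2) = 0.029519
c = 2·arcsin(√a) = 0.345337 rad = 19.7864°
d = R·c = 6371.2 × 0.345337 = 2200.2 km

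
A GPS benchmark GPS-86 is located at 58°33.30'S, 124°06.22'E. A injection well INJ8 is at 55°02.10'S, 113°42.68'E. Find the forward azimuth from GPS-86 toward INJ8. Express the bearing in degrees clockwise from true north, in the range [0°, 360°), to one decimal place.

GPS-86: φ = -58.55500°, λ = +124.10367°
INJ8: φ = -55.03500°, λ = +113.71133°
Δλ = -10.3923°
y = sin Δλ · cos φ₂ = -0.103376
x = cos φ₁ sin φ₂ − sin φ₁ cos φ₂ cos Δλ = 0.053377
θ = atan2(y, x) = -62.6911° → 297.3089° (mod 360°)

297.3°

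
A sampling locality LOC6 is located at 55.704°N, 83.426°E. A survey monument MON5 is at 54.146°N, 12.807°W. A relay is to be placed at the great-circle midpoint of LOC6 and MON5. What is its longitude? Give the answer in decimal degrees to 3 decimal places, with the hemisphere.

34.072°E

Bx = cos φ₂ cos Δλ = -0.063593,  By = cos φ₂ sin Δλ = -0.582259
φₘ = atan2(sin φ₁ + sin φ₂, √((cos φ₁ + Bx)² + By²)) = 64.87886°
λₘ = λ₁ + atan2(By, cos φ₁ + Bx) = 34.07242°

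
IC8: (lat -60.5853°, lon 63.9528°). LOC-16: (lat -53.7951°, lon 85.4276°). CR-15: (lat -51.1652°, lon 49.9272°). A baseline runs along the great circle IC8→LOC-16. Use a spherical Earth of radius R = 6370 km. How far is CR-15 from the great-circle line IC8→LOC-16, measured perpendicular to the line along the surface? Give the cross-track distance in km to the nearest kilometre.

1230 km

δ₁₃ = central angle IC8→CR-15 = 0.213321 rad  (haversine)
θ₁₃ = bearing IC8→CR-15 = 314.122°,  θ₁₂ = bearing IC8→LOC-16 = 69.114°
dₓₜ = R·arcsin(sin δ₁₃ · sin(θ₁₃ − θ₁₂)) = 6370·arcsin(0.21171·sin(245.008°)) = -1229.927 km
|dₓₜ| = 1229.927 km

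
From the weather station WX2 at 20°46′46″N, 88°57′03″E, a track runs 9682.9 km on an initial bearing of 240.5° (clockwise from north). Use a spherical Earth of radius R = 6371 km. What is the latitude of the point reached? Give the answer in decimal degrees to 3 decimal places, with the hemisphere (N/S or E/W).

26.214°S

WX2: φ = +20.77944°, λ = +88.95083°
δ = d/R = 9682.9/6371 = 1.519840 rad
φ₂ = arcsin(sin φ₁ cos δ + cos φ₁ sin δ cos θ)
   = arcsin(0.35477·0.05093 + 0.93495·0.99870·-0.49242) = -26.21401°
λ₂ = λ₁ + atan2(sin θ sin δ cos φ₁, cos δ − sin φ₁ sin φ₂) = 13.28360°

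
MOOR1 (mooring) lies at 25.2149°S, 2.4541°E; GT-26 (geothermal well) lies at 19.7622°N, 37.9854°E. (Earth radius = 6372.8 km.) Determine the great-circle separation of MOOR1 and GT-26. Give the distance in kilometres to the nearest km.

Δφ = 44.9771°,  Δλ = 35.5313°
a = sin²(Δφ/2) + cos φ₁ cos φ₂ sin²(Δλ/2) = 0.225574
c = 2·arcsin(√a) = 0.989807 rad = 56.7118°
d = R·c = 6372.8 × 0.989807 = 6307.8 km

6308 km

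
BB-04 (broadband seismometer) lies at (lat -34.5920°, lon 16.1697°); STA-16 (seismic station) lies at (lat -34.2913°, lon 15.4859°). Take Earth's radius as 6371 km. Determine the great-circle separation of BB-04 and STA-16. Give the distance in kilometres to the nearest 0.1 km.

71.1 km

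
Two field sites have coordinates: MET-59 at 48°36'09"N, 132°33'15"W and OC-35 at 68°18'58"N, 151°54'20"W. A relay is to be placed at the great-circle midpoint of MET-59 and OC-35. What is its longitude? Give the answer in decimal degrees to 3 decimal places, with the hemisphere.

MET-59: φ = +48.60250°, λ = -132.55417°
OC-35: φ = +68.31611°, λ = -151.90556°
Bx = cos φ₂ cos Δλ = 0.348611,  By = cos φ₂ sin Δλ = -0.122433
φₘ = atan2(sin φ₁ + sin φ₂, √((cos φ₁ + Bx)² + By²)) = 58.79456°
λₘ = λ₁ + atan2(By, cos φ₁ + Bx) = -139.46663°

139.467°W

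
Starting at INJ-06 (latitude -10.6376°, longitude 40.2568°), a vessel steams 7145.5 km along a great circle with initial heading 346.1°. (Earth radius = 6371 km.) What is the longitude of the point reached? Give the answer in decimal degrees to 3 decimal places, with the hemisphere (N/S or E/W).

20.059°E

δ = d/R = 7145.5/6371 = 1.121566 rad
φ₂ = arcsin(sin φ₁ cos δ + cos φ₁ sin δ cos θ)
   = arcsin(-0.18460·0.43427 + 0.98281·0.90078·0.97072) = 51.18845°
λ₂ = λ₁ + atan2(sin θ sin δ cos φ₁, cos δ − sin φ₁ sin φ₂) = 20.05937°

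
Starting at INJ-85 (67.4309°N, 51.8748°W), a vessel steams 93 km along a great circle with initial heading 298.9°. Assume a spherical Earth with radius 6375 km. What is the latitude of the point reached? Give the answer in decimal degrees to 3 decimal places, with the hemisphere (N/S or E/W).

67.823°N

δ = d/R = 93/6375 = 0.014588 rad
φ₂ = arcsin(sin φ₁ cos δ + cos φ₁ sin δ cos θ)
   = arcsin(0.92342·0.99989 + 0.38380·0.01459·0.48328) = 67.82340°
λ₂ = λ₁ + atan2(sin θ sin δ cos φ₁, cos δ − sin φ₁ sin φ₂) = -53.81371°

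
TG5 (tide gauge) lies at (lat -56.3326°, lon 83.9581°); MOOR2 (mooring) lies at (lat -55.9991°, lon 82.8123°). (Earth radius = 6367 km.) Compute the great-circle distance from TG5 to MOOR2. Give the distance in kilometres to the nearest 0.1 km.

80.0 km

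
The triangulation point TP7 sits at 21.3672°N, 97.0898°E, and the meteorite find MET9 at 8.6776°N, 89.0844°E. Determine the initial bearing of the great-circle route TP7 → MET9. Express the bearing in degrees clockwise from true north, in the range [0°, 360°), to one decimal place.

212.5°

Δλ = -8.0054°
y = sin Δλ · cos φ₂ = -0.137672
x = cos φ₁ sin φ₂ − sin φ₁ cos φ₂ cos Δλ = -0.216159
θ = atan2(y, x) = -147.5069° → 212.4931° (mod 360°)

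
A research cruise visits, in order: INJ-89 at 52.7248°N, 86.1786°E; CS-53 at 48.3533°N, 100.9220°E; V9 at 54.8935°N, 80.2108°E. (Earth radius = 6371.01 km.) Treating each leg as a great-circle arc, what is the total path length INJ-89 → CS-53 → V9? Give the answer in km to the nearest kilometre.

INJ-89→CS-53: c = 0.180023 rad, d = 1146.93 km
CS-53→V9: c = 0.250477 rad, d = 1595.79 km
Total = 1146.93 + 1595.79 = 2742.72 km

2743 km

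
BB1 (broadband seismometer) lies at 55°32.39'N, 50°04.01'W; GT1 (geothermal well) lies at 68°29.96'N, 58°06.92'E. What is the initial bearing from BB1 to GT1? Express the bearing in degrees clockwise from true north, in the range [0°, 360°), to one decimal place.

29.3°

BB1: φ = +55.53983°, λ = -50.06683°
GT1: φ = +68.49933°, λ = +58.11533°
Δλ = 108.1822°
y = sin Δλ · cos φ₂ = 0.348212
x = cos φ₁ sin φ₂ − sin φ₁ cos φ₂ cos Δλ = 0.620756
θ = atan2(y, x) = 29.2902° → 29.2902° (mod 360°)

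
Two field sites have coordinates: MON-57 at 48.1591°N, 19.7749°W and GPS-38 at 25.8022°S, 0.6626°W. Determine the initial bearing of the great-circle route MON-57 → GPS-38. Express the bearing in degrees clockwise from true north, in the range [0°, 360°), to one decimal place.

Δλ = 19.1123°
y = sin Δλ · cos φ₂ = 0.294778
x = cos φ₁ sin φ₂ − sin φ₁ cos φ₂ cos Δλ = -0.924104
θ = atan2(y, x) = 162.3080° → 162.3080° (mod 360°)

162.3°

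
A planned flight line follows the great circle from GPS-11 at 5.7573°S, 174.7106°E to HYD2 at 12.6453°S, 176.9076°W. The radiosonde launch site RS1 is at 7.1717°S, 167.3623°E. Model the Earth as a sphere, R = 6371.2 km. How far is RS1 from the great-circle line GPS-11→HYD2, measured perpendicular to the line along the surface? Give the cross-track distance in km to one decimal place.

648.7 km

δ₁₃ = central angle GPS-11→RS1 = 0.129801 rad  (haversine)
θ₁₃ = bearing GPS-11→RS1 = 258.638°,  θ₁₂ = bearing GPS-11→HYD2 = 130.382°
dₓₜ = R·arcsin(sin δ₁₃ · sin(θ₁₃ − θ₁₂)) = 6371.2·arcsin(0.12944·sin(128.255°)) = 648.700 km
|dₓₜ| = 648.700 km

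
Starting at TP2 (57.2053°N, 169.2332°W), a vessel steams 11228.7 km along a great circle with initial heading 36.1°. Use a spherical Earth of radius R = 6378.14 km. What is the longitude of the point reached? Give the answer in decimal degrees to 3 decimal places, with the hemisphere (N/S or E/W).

26.187°W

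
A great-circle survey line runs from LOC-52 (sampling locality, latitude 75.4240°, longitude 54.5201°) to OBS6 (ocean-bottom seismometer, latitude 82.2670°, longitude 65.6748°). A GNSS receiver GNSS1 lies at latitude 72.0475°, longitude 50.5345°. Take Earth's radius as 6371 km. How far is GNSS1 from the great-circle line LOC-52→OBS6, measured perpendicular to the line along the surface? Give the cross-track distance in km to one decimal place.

δ₁₃ = central angle LOC-52→GNSS1 = 0.062035 rad  (haversine)
θ₁₃ = bearing LOC-52→GNSS1 = 200.217°,  θ₁₂ = bearing LOC-52→OBS6 = 12.082°
dₓₜ = R·arcsin(sin δ₁₃ · sin(θ₁₃ − θ₁₂)) = 6371·arcsin(0.06199·sin(188.135°)) = -55.888 km
|dₓₜ| = 55.888 km

55.9 km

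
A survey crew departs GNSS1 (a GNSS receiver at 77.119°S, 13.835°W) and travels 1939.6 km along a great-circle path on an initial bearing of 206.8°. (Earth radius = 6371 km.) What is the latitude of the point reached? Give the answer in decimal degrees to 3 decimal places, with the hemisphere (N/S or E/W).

81.751°S

δ = d/R = 1939.6/6371 = 0.304442 rad
φ₂ = arcsin(sin φ₁ cos δ + cos φ₁ sin δ cos θ)
   = arcsin(-0.97484·0.95401 + 0.22293·0.29976·-0.89259) = -81.75088°
λ₂ = λ₁ + atan2(sin θ sin δ cos φ₁, cos δ − sin φ₁ sin φ₂) = -123.44517°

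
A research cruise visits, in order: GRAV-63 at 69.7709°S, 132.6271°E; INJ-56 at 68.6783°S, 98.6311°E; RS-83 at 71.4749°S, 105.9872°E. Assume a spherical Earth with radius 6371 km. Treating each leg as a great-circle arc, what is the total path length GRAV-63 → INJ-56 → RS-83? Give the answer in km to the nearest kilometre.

GRAV-63→INJ-56: c = 0.208566 rad, d = 1328.77 km
INJ-56→RS-83: c = 0.065461 rad, d = 417.05 km
Total = 1328.77 + 417.05 = 1745.82 km

1746 km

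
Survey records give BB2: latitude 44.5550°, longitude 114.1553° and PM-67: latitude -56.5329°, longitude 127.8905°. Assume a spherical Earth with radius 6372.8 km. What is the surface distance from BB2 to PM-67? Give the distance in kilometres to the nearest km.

Δφ = -101.0879°,  Δλ = 13.7352°
a = sin²(Δφ/2) + cos φ₁ cos φ₂ sin²(Δλ/2) = 0.601776
c = 2·arcsin(√a) = 1.775781 rad = 101.7447°
d = R·c = 6372.8 × 1.775781 = 11316.7 km

11317 km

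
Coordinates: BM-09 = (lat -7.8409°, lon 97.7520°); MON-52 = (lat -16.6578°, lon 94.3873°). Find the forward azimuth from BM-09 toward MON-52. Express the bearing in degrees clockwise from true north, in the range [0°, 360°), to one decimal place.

200.1°

Δλ = -3.3647°
y = sin Δλ · cos φ₂ = -0.056228
x = cos φ₁ sin φ₂ − sin φ₁ cos φ₂ cos Δλ = -0.153503
θ = atan2(y, x) = -159.8821° → 200.1179° (mod 360°)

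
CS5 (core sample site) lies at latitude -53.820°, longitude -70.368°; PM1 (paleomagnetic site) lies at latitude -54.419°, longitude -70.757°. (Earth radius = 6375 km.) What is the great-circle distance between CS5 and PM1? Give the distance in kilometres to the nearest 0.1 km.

Δφ = -0.5990°,  Δλ = -0.3890°
a = sin²(Δφ/2) + cos φ₁ cos φ₂ sin²(Δλ/2) = 0.000031
c = 2·arcsin(√a) = 0.011186 rad = 0.6409°
d = R·c = 6375 × 0.011186 = 71.3 km

71.3 km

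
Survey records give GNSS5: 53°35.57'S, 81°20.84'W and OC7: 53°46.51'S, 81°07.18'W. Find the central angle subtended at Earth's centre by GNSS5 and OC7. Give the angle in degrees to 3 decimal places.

0.227°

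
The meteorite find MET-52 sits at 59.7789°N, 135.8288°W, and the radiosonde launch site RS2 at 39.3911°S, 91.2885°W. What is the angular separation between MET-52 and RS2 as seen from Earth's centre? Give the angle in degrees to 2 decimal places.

105.73°

Δφ = -99.1700°,  Δλ = 44.5403°
a = sin²(Δφ/2) + cos φ₁ cos φ₂ sin²(Δλ/2) = 0.635550
c = 2·arcsin(√a) = 1.845333 rad = 105.7298°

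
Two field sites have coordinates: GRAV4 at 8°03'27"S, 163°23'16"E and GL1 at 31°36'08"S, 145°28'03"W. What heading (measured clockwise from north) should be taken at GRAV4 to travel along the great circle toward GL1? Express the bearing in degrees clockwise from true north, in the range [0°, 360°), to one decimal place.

123.8°

GRAV4: φ = -8.05750°, λ = +163.38778°
GL1: φ = -31.60222°, λ = -145.46750°
Δλ = 51.1447°
y = sin Δλ · cos φ₂ = 0.663252
x = cos φ₁ sin φ₂ − sin φ₁ cos φ₂ cos Δλ = -0.443951
θ = atan2(y, x) = 123.7966° → 123.7966° (mod 360°)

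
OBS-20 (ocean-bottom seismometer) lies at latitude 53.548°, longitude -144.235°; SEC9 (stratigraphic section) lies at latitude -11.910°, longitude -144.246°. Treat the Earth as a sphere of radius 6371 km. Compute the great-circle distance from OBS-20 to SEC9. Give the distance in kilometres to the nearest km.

7279 km

Δφ = -65.4580°,  Δλ = -0.0110°
a = sin²(Δφ/2) + cos φ₁ cos φ₂ sin²(Δλ/2) = 0.292320
c = 2·arcsin(√a) = 1.142458 rad = 65.4580°
d = R·c = 6371 × 1.142458 = 7278.6 km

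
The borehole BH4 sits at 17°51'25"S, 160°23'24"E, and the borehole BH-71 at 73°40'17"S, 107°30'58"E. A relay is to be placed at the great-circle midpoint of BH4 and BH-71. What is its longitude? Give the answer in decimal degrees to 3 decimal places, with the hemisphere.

BH4: φ = -17.85694°, λ = +160.39000°
BH-71: φ = -73.67139°, λ = +107.51611°
Bx = cos φ₂ cos Δλ = 0.169692,  By = cos φ₂ sin Δλ = -0.224160
φₘ = atan2(sin φ₁ + sin φ₂, √((cos φ₁ + Bx)² + By²)) = -47.91237°
λₘ = λ₁ + atan2(By, cos φ₁ + Bx) = 149.08710°

149.087°E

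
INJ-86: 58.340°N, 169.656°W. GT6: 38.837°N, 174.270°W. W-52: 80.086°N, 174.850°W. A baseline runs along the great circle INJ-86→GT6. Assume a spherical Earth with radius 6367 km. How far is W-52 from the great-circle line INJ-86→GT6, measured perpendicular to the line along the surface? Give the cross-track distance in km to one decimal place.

536.7 km

δ₁₃ = central angle INJ-86→W-52 = 0.380540 rad  (haversine)
θ₁₃ = bearing INJ-86→W-52 = 357.595°,  θ₁₂ = bearing INJ-86→GT6 = 190.697°
dₓₜ = R·arcsin(sin δ₁₃ · sin(θ₁₃ − θ₁₂)) = 6367·arcsin(0.37142·sin(166.898°)) = 536.716 km
|dₓₜ| = 536.716 km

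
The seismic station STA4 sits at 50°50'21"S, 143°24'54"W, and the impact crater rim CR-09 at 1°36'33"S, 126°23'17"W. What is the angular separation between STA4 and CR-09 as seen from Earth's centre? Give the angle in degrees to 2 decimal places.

STA4: φ = -50.83917°, λ = -143.41500°
CR-09: φ = -1.60917°, λ = -126.38806°
Δφ = 49.2300°,  Δλ = 17.0269°
a = sin²(Δφ/2) + cos φ₁ cos φ₂ sin²(Δλ/2) = 0.187323
c = 2·arcsin(√a) = 0.895210 rad = 51.2918°

51.29°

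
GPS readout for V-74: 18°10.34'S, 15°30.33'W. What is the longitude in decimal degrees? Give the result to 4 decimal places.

15° + 30.33′/60 = 15 + 0.50550 = 15.5055°

15.5055°W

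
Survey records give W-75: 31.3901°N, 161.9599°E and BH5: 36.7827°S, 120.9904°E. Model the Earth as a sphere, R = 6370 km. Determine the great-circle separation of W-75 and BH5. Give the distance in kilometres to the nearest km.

8695 km

Δφ = -68.1728°,  Δλ = -40.9695°
a = sin²(Δφ/2) + cos φ₁ cos φ₂ sin²(Δλ/2) = 0.397828
c = 2·arcsin(√a) = 1.365002 rad = 78.2089°
d = R·c = 6370 × 1.365002 = 8695.1 km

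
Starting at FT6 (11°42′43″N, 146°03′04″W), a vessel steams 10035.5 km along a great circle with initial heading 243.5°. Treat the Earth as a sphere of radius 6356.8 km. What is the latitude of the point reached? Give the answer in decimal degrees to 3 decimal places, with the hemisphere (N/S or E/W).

FT6: φ = +11.71194°, λ = -146.05111°
δ = d/R = 10035.5/6356.8 = 1.578703 rad
φ₂ = arcsin(sin φ₁ cos δ + cos φ₁ sin δ cos θ)
   = arcsin(0.20299·-0.00791 + 0.97918·0.99997·-0.44620) = -26.00819°
λ₂ = λ₁ + atan2(sin θ sin δ cos φ₁, cos δ − sin φ₁ sin φ₂) = 129.23692°

26.008°S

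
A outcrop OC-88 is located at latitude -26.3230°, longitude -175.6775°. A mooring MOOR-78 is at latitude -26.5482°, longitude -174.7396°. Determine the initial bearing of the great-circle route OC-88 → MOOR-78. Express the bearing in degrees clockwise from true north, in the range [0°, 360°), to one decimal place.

105.2°

Δλ = 0.9379°
y = sin Δλ · cos φ₂ = 0.014643
x = cos φ₁ sin φ₂ − sin φ₁ cos φ₂ cos Δλ = -0.003984
θ = atan2(y, x) = 105.2192° → 105.2192° (mod 360°)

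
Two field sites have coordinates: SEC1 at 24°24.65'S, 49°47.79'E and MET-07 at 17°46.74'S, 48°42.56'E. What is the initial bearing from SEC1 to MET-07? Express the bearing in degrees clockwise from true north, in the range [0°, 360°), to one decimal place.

SEC1: φ = -24.41083°, λ = +49.79650°
MET-07: φ = -17.77900°, λ = +48.70933°
Δλ = -1.0872°
y = sin Δλ · cos φ₂ = -0.018067
x = cos φ₁ sin φ₂ − sin φ₁ cos φ₂ cos Δλ = 0.115418
θ = atan2(y, x) = -8.8968° → 351.1032° (mod 360°)

351.1°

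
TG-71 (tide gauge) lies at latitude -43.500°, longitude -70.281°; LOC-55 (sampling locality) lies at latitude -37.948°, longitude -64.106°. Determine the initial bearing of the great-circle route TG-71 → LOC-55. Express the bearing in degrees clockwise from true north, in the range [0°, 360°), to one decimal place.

Δλ = 6.1750°
y = sin Δλ · cos φ₂ = 0.084823
x = cos φ₁ sin φ₂ − sin φ₁ cos φ₂ cos Δλ = 0.093600
θ = atan2(y, x) = 42.1838° → 42.1838° (mod 360°)

42.2°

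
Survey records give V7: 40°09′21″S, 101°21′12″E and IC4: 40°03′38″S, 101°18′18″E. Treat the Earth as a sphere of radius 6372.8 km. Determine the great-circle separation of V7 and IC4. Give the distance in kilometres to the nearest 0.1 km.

V7: φ = -40.15583°, λ = +101.35333°
IC4: φ = -40.06056°, λ = +101.30500°
Δφ = 0.0953°,  Δλ = -0.0483°
a = sin²(Δφ/2) + cos φ₁ cos φ₂ sin²(Δλ/2) = 0.000001
c = 2·arcsin(√a) = 0.001784 rad = 0.1022°
d = R·c = 6372.8 × 0.001784 = 11.4 km

11.4 km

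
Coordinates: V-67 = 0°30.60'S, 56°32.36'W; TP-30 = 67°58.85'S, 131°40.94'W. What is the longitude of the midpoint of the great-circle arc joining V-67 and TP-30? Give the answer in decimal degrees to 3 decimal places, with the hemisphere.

74.834°W

V-67: φ = -0.51000°, λ = -56.53933°
TP-30: φ = -67.98083°, λ = -131.68233°
Bx = cos φ₂ cos Δλ = 0.096131,  By = cos φ₂ sin Δλ = -0.362383
φₘ = atan2(sin φ₁ + sin φ₂, √((cos φ₁ + Bx)² + By²)) = -39.03326°
λₘ = λ₁ + atan2(By, cos φ₁ + Bx) = -74.83392°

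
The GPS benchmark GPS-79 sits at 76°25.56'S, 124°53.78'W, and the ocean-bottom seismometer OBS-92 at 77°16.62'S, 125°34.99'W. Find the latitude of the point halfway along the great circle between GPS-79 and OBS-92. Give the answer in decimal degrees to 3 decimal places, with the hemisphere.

76.852°S

GPS-79: φ = -76.42600°, λ = -124.89633°
OBS-92: φ = -77.27700°, λ = -125.58317°
Bx = cos φ₂ cos Δλ = 0.220222,  By = cos φ₂ sin Δλ = -0.002640
φₘ = atan2(sin φ₁ + sin φ₂, √((cos φ₁ + Bx)² + By²)) = -76.85173°
λₘ = λ₁ + atan2(By, cos φ₁ + Bx) = -125.22883°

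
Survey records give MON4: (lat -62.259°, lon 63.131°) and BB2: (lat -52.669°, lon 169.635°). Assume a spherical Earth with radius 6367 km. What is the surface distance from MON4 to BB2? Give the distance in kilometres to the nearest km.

5714 km

Δφ = 9.5900°,  Δλ = 106.5040°
a = sin²(Δφ/2) + cos φ₁ cos φ₂ sin²(Δλ/2) = 0.188218
c = 2·arcsin(√a) = 0.897504 rad = 51.4232°
d = R·c = 6367 × 0.897504 = 5714.4 km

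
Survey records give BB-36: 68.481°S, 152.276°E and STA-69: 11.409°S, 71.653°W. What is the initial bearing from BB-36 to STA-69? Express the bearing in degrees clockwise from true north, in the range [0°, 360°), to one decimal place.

137.0°

Δλ = 136.0710°
y = sin Δλ · cos φ₂ = 0.680058
x = cos φ₁ sin φ₂ − sin φ₁ cos φ₂ cos Δλ = -0.729319
θ = atan2(y, x) = 137.0018° → 137.0018° (mod 360°)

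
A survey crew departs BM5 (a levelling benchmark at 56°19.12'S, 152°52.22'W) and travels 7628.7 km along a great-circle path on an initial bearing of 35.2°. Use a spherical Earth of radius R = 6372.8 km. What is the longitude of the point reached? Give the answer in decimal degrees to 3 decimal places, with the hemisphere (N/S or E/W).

120.158°W

BM5: φ = -56.31867°, λ = -152.87033°
δ = d/R = 7628.7/6372.8 = 1.197072 rad
φ₂ = arcsin(sin φ₁ cos δ + cos φ₁ sin δ cos θ)
   = arcsin(-0.83213·0.36509 + 0.55457·0.93097·0.81714) = 6.78167°
λ₂ = λ₁ + atan2(sin θ sin δ cos φ₁, cos δ − sin φ₁ sin φ₂) = -120.15778°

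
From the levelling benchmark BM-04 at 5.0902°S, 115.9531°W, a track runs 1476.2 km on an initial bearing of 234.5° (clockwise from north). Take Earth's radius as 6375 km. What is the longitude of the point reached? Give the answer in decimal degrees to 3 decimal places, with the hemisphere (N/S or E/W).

126.993°W

δ = d/R = 1476.2/6375 = 0.231561 rad
φ₂ = arcsin(sin φ₁ cos δ + cos φ₁ sin δ cos θ)
   = arcsin(-0.08872·0.97331 + 0.99606·0.22950·-0.58070) = -12.65617°
λ₂ = λ₁ + atan2(sin θ sin δ cos φ₁, cos δ − sin φ₁ sin φ₂) = -126.99284°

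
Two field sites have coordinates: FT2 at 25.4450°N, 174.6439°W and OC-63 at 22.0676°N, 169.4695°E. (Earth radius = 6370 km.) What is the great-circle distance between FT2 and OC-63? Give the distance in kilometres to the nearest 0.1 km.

1658.4 km

Δφ = -3.3774°,  Δλ = -15.8866°
a = sin²(Δφ/2) + cos φ₁ cos φ₂ sin²(Δλ/2) = 0.016850
c = 2·arcsin(√a) = 0.260349 rad = 14.9169°
d = R·c = 6370 × 0.260349 = 1658.4 km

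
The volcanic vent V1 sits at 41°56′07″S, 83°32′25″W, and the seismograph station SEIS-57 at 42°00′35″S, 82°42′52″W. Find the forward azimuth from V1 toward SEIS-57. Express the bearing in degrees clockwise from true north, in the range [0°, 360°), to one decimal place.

97.2°

V1: φ = -41.93528°, λ = -83.54028°
SEIS-57: φ = -42.00972°, λ = -82.71444°
Δλ = 0.8258°
y = sin Δλ · cos φ₂ = 0.010709
x = cos φ₁ sin φ₂ − sin φ₁ cos φ₂ cos Δλ = -0.001351
θ = atan2(y, x) = 97.1894° → 97.1894° (mod 360°)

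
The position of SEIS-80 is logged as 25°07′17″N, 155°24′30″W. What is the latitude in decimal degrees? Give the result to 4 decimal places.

25.1214°N

25° + 7′/60 + 17″/3600 = 25 + 0.11667 + 0.00472 = 25.1214°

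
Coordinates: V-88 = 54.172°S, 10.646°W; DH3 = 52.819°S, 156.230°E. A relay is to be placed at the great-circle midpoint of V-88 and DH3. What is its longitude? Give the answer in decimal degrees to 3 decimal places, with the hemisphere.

Bx = cos φ₂ cos Δλ = -0.588550,  By = cos φ₂ sin Δλ = 0.137220
φₘ = atan2(sin φ₁ + sin φ₂, √((cos φ₁ + Bx)² + By²)) = -85.11964°
λₘ = λ₁ + atan2(By, cos φ₁ + Bx) = 80.68837°

80.688°E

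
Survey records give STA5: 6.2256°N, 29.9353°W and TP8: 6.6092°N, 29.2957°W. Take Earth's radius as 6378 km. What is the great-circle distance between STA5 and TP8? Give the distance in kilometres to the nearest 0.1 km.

82.6 km

Δφ = 0.3836°,  Δλ = 0.6396°
a = sin²(Δφ/2) + cos φ₁ cos φ₂ sin²(Δλ/2) = 0.000042
c = 2·arcsin(√a) = 0.012957 rad = 0.7424°
d = R·c = 6378 × 0.012957 = 82.6 km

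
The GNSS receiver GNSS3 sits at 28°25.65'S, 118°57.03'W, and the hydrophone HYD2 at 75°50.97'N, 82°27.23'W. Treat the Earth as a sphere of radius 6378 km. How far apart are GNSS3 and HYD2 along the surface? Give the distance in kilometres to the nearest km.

GNSS3: φ = -28.42750°, λ = -118.95050°
HYD2: φ = +75.84950°, λ = -82.45383°
Δφ = 104.2770°,  Δλ = 36.4967°
a = sin²(Δφ/2) + cos φ₁ cos φ₂ sin²(Δλ/2) = 0.644386
c = 2·arcsin(√a) = 1.863740 rad = 106.7844°
d = R·c = 6378 × 1.863740 = 11886.9 km

11887 km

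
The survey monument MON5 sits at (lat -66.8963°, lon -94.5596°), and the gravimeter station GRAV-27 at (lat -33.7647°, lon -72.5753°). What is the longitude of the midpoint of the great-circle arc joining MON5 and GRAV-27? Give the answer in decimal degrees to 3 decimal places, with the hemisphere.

Bx = cos φ₂ cos Δλ = 0.770878,  By = cos φ₂ sin Δλ = 0.311209
φₘ = atan2(sin φ₁ + sin φ₂, √((cos φ₁ + Bx)² + By²)) = -50.78296°
λₘ = λ₁ + atan2(By, cos φ₁ + Bx) = -79.58208°

79.582°W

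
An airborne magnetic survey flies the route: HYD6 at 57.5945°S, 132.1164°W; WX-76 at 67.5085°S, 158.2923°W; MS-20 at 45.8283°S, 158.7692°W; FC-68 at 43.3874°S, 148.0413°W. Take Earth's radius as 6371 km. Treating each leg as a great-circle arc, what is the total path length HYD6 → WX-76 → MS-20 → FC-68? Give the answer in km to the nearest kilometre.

5015 km

HYD6→WX-76: c = 0.268981 rad, d = 1713.67 km
WX-76→MS-20: c = 0.378416 rad, d = 2410.89 km
MS-20→FC-68: c = 0.139813 rad, d = 890.75 km
Total = 1713.67 + 2410.89 + 890.75 = 5015.31 km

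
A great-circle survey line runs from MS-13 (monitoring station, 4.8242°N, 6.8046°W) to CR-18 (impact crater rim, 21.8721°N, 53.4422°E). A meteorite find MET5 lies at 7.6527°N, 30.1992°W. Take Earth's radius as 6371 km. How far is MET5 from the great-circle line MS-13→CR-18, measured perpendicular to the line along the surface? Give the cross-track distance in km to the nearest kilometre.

1296 km

δ₁₃ = central angle MS-13→MET5 = 0.408810 rad  (haversine)
θ₁₃ = bearing MS-13→MET5 = 278.127°,  θ₁₂ = bearing MS-13→CR-18 = 67.575°
dₓₜ = R·arcsin(sin δ₁₃ · sin(θ₁₃ − θ₁₂)) = 6371·arcsin(0.39752·sin(210.552°)) = -1296.296 km
|dₓₜ| = 1296.296 km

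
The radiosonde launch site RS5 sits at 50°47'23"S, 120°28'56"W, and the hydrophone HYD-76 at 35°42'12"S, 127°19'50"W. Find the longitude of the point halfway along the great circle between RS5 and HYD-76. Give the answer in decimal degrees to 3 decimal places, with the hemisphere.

RS5: φ = -50.78972°, λ = -120.48222°
HYD-76: φ = -35.70333°, λ = -127.33056°
Bx = cos φ₂ cos Δλ = 0.806256,  By = cos φ₂ sin Δλ = -0.096830
φₘ = atan2(sin φ₁ + sin φ₂, √((cos φ₁ + Bx)² + By²)) = -43.29683°
λₘ = λ₁ + atan2(By, cos φ₁ + Bx) = -124.33338°

124.333°W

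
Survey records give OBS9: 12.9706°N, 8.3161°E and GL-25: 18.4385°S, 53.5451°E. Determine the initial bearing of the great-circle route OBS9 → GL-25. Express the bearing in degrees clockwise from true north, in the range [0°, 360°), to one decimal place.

124.2°

Δλ = 45.2290°
y = sin Δλ · cos φ₂ = 0.673482
x = cos φ₁ sin φ₂ − sin φ₁ cos φ₂ cos Δλ = -0.458177
θ = atan2(y, x) = 124.2279° → 124.2279° (mod 360°)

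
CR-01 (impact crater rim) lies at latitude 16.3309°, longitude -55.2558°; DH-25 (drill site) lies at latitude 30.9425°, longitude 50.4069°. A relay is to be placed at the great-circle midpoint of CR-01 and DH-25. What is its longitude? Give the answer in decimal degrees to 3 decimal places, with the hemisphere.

6.657°W

Bx = cos φ₂ cos Δλ = -0.231552,  By = cos φ₂ sin Δλ = 0.825836
φₘ = atan2(sin φ₁ + sin φ₂, √((cos φ₁ + Bx)² + By²)) = 35.84504°
λₘ = λ₁ + atan2(By, cos φ₁ + Bx) = -6.65695°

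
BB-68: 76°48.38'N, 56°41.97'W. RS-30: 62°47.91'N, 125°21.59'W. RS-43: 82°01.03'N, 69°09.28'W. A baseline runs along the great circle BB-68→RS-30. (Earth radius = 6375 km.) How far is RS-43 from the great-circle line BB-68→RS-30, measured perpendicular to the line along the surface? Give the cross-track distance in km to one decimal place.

579.0 km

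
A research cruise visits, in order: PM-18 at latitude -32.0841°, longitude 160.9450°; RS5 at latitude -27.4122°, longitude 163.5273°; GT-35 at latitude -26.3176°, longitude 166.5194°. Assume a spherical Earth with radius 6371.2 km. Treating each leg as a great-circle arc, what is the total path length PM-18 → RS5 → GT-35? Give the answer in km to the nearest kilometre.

PM-18→RS5: c = 0.090433 rad, d = 576.17 km
RS5→GT-35: c = 0.050349 rad, d = 320.78 km
Total = 576.17 + 320.78 = 896.95 km

897 km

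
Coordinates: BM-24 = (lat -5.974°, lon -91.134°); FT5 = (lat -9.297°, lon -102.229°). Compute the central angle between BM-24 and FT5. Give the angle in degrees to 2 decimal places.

11.49°

Δφ = -3.3230°,  Δλ = -11.0950°
a = sin²(Δφ/2) + cos φ₁ cos φ₂ sin²(Δλ/2) = 0.010013
c = 2·arcsin(√a) = 0.200467 rad = 11.4859°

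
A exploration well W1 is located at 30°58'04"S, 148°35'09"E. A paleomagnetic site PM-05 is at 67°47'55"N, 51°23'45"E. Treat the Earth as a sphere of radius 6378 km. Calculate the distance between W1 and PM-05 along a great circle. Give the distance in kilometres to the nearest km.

13484 km

W1: φ = -30.96778°, λ = +148.58583°
PM-05: φ = +67.79861°, λ = +51.39583°
Δφ = 98.7664°,  Δλ = -97.1900°
a = sin²(Δφ/2) + cos φ₁ cos φ₂ sin²(Δλ/2) = 0.758480
c = 2·arcsin(√a) = 2.114092 rad = 121.1285°
d = R·c = 6378 × 2.114092 = 13483.7 km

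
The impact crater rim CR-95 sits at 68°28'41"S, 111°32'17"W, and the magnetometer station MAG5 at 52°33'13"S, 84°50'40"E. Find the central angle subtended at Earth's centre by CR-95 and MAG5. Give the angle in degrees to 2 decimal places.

58.36°

CR-95: φ = -68.47806°, λ = -111.53806°
MAG5: φ = -52.55361°, λ = +84.84444°
Δφ = 15.9244°,  Δλ = -163.6175°
a = sin²(Δφ/2) + cos φ₁ cos φ₂ sin²(Δλ/2) = 0.237716
c = 2·arcsin(√a) = 1.018589 rad = 58.3608°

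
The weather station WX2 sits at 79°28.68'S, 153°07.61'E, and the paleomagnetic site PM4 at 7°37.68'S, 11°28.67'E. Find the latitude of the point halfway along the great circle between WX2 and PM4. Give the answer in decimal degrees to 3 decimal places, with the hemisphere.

WX2: φ = -79.47800°, λ = +153.12683°
PM4: φ = -7.62800°, λ = +11.47783°
Bx = cos φ₂ cos Δλ = -0.777285,  By = cos φ₂ sin Δλ = -0.614987
φₘ = atan2(sin φ₁ + sin φ₂, √((cos φ₁ + Bx)² + By²)) = -52.52592°
λₘ = λ₁ + atan2(By, cos φ₁ + Bx) = 19.08897°

52.526°S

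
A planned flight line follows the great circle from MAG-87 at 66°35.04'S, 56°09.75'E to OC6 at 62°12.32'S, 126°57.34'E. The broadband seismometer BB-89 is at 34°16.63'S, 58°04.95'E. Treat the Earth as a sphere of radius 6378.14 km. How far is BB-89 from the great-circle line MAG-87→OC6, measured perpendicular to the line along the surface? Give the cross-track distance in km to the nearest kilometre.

3293 km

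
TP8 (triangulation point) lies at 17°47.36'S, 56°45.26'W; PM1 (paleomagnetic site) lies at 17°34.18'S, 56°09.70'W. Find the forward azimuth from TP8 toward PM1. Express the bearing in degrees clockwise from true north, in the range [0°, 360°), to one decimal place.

68.8°

TP8: φ = -17.78933°, λ = -56.75433°
PM1: φ = -17.56967°, λ = -56.16167°
Δλ = 0.5927°
y = sin Δλ · cos φ₂ = 0.009861
x = cos φ₁ sin φ₂ − sin φ₁ cos φ₂ cos Δλ = 0.003818
θ = atan2(y, x) = 68.8334° → 68.8334° (mod 360°)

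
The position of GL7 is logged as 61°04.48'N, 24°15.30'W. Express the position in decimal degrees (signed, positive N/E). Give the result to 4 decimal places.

+61.0747°, -24.2550°

lat: 61.0747° N → +61.0747°
lon: 24.2550° W → -24.2550°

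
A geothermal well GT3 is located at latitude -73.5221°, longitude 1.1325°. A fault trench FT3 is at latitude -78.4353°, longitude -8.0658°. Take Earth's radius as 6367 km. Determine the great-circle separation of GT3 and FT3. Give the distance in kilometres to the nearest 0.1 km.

Δφ = -4.9132°,  Δλ = -9.1983°
a = sin²(Δφ/2) + cos φ₁ cos φ₂ sin²(Δλ/2) = 0.002203
c = 2·arcsin(√a) = 0.093903 rad = 5.3802°
d = R·c = 6367 × 0.093903 = 597.9 km

597.9 km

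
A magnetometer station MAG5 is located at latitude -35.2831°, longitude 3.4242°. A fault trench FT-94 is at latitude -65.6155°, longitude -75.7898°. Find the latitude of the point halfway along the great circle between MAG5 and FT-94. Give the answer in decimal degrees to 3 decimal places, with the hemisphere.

56.603°S

Bx = cos φ₂ cos Δλ = 0.077263,  By = cos φ₂ sin Δλ = -0.405564
φₘ = atan2(sin φ₁ + sin φ₂, √((cos φ₁ + Bx)² + By²)) = -56.60339°
λₘ = λ₁ + atan2(By, cos φ₁ + Bx) = -20.98763°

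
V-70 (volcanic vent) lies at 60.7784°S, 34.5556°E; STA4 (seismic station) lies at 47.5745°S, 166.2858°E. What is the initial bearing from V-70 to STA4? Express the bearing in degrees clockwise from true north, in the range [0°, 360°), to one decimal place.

Δλ = 131.7302°
y = sin Δλ · cos φ₂ = 0.503469
x = cos φ₁ sin φ₂ − sin φ₁ cos φ₂ cos Δλ = -0.752262
θ = atan2(y, x) = 146.2067° → 146.2067° (mod 360°)

146.2°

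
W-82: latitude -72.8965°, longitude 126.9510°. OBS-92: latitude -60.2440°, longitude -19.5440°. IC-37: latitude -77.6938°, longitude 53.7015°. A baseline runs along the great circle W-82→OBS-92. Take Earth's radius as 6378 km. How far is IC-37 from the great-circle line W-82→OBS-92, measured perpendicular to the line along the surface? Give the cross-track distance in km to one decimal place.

635.1 km

δ₁₃ = central angle W-82→IC-37 = 0.311486 rad  (haversine)
θ₁₃ = bearing W-82→IC-37 = 221.754°,  θ₁₂ = bearing W-82→OBS-92 = 202.828°
dₓₜ = R·arcsin(sin δ₁₃ · sin(θ₁₃ − θ₁₂)) = 6378·arcsin(0.30647·sin(18.927°)) = 635.067 km
|dₓₜ| = 635.067 km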